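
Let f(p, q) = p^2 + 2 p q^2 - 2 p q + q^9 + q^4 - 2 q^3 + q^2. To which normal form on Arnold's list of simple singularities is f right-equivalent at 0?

A_8

The Hessian of f at 0 has rank 1. Corank 1: A-series; mu = 8 gives A_8.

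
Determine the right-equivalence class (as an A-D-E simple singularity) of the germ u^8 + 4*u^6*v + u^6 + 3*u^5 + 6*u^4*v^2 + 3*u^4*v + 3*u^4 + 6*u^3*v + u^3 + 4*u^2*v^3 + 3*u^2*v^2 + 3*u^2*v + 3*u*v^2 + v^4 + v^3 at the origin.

The Hessian of f at 0 has rank 0. Corank 2; j^3 = (u + v)^3 is a perfect cube, so E-series; the 4-jet and mu = 6 give E_6.

E_6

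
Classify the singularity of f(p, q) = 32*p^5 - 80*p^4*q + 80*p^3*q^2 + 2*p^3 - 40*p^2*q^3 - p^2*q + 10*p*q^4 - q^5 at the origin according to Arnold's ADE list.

D6

The Hessian of f at 0 has rank 0. Corank 2; j^3 = p^2*(2*p - q) has shape L^2 M (L != M), so D-series; mu = 6 gives D_6.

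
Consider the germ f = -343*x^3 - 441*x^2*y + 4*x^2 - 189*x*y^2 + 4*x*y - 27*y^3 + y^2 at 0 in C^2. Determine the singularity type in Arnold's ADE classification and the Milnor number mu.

Type A_2, Milnor number mu = 2.

The Hessian of f at 0 is [[8, 4], [4, 2]] with rank 1, so corank 1. A Groebner basis of the Jacobian ideal J(f) in C{x,y} is {y^2, x + y/2}; counting standard monomials gives mu = 2. Corank 1: A-series; mu = 2 gives A_2.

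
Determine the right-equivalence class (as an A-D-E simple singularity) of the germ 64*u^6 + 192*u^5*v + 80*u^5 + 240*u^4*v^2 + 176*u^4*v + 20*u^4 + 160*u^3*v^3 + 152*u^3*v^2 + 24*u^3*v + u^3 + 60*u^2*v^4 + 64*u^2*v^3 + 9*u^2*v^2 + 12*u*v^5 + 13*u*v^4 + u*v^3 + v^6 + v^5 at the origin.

The Hessian of f at 0 has rank 0. Corank 2; j^3 = u^3 is a perfect cube, so E-series; the 4-jet and mu = 7 give E_7.

E_7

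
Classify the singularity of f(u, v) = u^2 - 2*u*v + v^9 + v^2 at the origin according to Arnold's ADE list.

A_8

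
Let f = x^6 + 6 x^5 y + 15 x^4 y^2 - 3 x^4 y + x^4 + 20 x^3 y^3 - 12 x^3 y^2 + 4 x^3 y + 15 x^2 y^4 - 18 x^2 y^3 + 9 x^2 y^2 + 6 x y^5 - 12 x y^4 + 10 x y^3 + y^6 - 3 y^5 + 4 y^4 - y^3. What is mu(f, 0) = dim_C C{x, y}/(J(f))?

The Hessian of f at 0 has rank 0. Corank 2; j^3 = -y^3 is a perfect cube, so E-series; the 4-jet and mu = 6 give E_6.

6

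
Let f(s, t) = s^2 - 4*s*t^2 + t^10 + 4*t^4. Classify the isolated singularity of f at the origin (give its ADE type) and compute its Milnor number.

The Hessian of f at 0 has rank 1. Corank 1: A-series; mu = 9 gives A_9.

Type A_9, Milnor number mu = 9.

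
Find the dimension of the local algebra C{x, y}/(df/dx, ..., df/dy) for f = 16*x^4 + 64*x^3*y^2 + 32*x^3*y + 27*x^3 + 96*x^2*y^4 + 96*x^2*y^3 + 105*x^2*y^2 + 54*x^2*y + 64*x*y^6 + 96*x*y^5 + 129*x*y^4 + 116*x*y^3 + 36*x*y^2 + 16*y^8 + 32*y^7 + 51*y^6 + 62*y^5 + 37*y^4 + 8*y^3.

6

The Hessian of f at 0 is [[0, 0], [0, 0]] with rank 0, so corank 2. A Groebner basis of the Jacobian ideal J(f) in C{x,y} is {x^3 - 2*x^2 - 8*x*y/3 - 8*y^2/9, x^2*y + 10*x^2/3 + 40*x*y/9 + 40*y^2/27, -11*x^2/2 + x*y^2 - 22*x*y/3 - 22*y^2/9, 9*x^2 + 12*x*y + y^3 + 4*y^2}; counting standard monomials gives mu = 6. Corank 2; j^3 = (3*x + 2*y)^3 is a perfect cube, so E-series; the 4-jet and mu = 6 give E_6.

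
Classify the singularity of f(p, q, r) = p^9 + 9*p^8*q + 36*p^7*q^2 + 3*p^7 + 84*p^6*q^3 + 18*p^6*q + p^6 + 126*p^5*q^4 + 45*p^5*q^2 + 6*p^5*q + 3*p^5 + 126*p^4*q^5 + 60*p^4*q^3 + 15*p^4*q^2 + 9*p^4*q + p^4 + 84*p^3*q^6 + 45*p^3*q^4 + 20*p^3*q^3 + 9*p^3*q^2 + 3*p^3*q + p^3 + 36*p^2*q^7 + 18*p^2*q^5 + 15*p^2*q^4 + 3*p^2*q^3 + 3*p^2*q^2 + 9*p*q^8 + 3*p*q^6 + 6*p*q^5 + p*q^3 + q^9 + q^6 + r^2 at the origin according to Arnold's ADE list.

The Hessian of f at 0 has rank 1. Corank 2; j^3 = p^3 is a perfect cube, so E-series; the 4-jet and mu = 7 give E_7.

E7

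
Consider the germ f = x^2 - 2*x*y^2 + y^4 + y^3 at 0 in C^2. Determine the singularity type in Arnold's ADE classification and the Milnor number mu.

The Hessian of f at 0 is [[2, 0], [0, 0]] with rank 1, so corank 1. A Groebner basis of the Jacobian ideal J(f) in C{x,y} is {y^2, x}; counting standard monomials gives mu = 2. Corank 1: A-series; mu = 2 gives A_2.

Type A2, Milnor number mu = 2.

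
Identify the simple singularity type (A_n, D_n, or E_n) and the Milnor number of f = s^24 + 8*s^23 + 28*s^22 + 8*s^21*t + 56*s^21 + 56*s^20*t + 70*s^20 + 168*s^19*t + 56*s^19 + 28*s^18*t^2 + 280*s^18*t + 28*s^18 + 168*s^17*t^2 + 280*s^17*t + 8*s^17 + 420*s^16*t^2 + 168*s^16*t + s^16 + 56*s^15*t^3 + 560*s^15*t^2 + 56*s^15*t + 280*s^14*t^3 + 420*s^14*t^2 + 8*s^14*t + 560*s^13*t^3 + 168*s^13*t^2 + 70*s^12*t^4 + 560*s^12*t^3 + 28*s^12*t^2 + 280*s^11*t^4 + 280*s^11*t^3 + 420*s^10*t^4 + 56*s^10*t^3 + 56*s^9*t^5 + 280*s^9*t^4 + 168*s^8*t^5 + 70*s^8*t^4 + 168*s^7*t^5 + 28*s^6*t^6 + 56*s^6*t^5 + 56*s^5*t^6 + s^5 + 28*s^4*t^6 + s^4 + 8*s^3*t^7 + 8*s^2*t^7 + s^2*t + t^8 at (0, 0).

The Hessian of f at 0 has rank 0. Corank 2; j^3 = s^2*t has shape L^2 M (L != M), so D-series; mu = 9 gives D_9.

Type D9, Milnor number mu = 9.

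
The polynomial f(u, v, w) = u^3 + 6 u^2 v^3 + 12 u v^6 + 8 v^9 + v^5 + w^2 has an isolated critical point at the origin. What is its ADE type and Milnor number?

Type E_{8}, Milnor number mu = 8.

The Hessian of f at 0 has rank 1. Corank 2; j^3 = u^3 is a perfect cube, so E-series; the 5-jet and mu = 8 give E_8.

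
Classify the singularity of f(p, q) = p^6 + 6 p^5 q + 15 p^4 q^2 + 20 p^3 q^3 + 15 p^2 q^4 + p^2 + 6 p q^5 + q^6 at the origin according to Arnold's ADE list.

The Hessian of f at 0 is [[2, 0], [0, 0]] with rank 1, so corank 1. A Groebner basis of the Jacobian ideal J(f) in C{p,q} is {q^5, p}; counting standard monomials gives mu = 5. Corank 1: A-series; mu = 5 gives A_5.

A5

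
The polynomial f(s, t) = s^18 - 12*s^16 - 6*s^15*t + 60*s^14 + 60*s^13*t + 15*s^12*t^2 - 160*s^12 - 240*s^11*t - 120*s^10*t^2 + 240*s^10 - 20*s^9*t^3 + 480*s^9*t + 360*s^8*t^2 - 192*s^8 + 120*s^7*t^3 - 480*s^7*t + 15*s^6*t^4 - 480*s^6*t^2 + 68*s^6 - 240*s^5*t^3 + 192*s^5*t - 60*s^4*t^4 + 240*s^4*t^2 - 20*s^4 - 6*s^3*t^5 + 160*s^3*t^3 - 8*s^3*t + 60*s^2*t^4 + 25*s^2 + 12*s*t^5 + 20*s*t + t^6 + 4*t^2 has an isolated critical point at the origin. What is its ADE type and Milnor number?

Type A_{5}, Milnor number mu = 5.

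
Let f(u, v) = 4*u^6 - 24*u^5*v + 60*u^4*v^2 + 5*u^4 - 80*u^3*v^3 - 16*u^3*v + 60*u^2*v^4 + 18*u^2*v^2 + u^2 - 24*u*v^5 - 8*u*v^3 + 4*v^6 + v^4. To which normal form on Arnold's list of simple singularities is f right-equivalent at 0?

A3

The Hessian of f at 0 has rank 1. Corank 1: A-series; mu = 3 gives A_3.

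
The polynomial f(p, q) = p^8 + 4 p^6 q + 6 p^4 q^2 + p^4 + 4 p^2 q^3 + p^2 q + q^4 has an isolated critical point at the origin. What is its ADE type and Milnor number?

The Hessian of f at 0 has rank 0. Corank 2; j^3 = p^2*q has shape L^2 M (L != M), so D-series; mu = 5 gives D_5.

Type D_5, Milnor number mu = 5.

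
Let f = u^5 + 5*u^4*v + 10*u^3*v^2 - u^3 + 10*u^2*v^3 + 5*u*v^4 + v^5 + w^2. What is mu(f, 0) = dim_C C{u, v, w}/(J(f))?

8

The Hessian of f at 0 has rank 1. Corank 2; j^3 = -u^3 is a perfect cube, so E-series; the 5-jet and mu = 8 give E_8.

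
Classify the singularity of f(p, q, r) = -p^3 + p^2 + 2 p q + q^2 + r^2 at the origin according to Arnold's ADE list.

A_{2}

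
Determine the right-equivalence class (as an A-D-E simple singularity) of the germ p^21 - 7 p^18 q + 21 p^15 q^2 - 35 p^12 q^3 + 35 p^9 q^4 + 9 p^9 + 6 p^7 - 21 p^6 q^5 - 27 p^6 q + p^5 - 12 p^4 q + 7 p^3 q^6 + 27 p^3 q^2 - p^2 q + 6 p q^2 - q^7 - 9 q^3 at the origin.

D8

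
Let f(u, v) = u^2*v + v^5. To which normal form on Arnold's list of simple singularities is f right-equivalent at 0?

The Hessian of f at 0 has rank 0. Corank 2; j^3 = u^2*v has shape L^2 M (L != M), so D-series; mu = 6 gives D_6.

D_{6}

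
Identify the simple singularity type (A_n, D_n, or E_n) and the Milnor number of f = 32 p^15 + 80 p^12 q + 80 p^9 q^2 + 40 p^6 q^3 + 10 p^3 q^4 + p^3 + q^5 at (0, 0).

The Hessian of f at 0 has rank 0. Corank 2; j^3 = p^3 is a perfect cube, so E-series; the 5-jet and mu = 8 give E_8.

Type E_{8}, Milnor number mu = 8.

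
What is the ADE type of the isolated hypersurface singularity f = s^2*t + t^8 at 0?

The Hessian of f at 0 is [[0, 0], [0, 0]] with rank 0, so corank 2. A Groebner basis of the Jacobian ideal J(f) in C{s,t} is {s^2/8 + t^7, s^3, s*t}; counting standard monomials gives mu = 9. Corank 2; j^3 = s^2*t has shape L^2 M (L != M), so D-series; mu = 9 gives D_9.

D_{9}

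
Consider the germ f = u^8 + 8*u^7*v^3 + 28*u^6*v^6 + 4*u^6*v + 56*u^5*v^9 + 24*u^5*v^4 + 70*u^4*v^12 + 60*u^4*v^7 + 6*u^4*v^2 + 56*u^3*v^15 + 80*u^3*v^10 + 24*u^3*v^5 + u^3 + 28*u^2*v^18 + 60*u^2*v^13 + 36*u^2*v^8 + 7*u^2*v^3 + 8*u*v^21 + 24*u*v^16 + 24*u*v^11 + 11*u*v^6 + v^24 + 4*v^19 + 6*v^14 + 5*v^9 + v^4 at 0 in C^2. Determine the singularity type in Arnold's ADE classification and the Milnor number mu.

Type E_{6}, Milnor number mu = 6.

The Hessian of f at 0 is [[0, 0], [0, 0]] with rank 0, so corank 2. A Groebner basis of the Jacobian ideal J(f) in C{u,v} is {v^3, u^2}; counting standard monomials gives mu = 6. Corank 2; j^3 = u^3 is a perfect cube, so E-series; the 4-jet and mu = 6 give E_6.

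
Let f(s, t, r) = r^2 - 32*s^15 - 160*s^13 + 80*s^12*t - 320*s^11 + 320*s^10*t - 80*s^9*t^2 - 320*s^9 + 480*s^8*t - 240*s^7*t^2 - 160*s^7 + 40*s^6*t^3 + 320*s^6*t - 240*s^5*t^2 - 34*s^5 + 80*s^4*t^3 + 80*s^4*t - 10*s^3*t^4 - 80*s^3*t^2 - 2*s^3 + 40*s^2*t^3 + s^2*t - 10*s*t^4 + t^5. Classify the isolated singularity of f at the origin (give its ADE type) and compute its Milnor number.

The Hessian of f at 0 has rank 1. Corank 2; j^3 = -s^2*(2*s - t) has shape L^2 M (L != M), so D-series; mu = 6 gives D_6.

Type D_6, Milnor number mu = 6.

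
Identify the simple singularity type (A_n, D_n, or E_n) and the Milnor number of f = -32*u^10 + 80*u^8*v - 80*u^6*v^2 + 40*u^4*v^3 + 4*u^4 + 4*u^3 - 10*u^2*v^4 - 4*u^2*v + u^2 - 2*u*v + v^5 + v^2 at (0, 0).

Type A4, Milnor number mu = 4.

The Hessian of f at 0 has rank 1. Corank 1: A-series; mu = 4 gives A_4.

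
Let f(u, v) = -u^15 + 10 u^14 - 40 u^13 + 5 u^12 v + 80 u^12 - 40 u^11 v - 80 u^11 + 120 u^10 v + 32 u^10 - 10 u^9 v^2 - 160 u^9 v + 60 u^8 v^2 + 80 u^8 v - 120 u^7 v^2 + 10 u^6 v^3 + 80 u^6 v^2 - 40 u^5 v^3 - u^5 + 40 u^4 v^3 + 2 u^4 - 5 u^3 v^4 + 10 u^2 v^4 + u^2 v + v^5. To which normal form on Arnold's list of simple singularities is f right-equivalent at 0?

D_{6}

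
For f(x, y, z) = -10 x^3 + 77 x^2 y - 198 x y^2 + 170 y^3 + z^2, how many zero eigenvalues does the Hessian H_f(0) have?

Hessian at 0 has rank 1.

2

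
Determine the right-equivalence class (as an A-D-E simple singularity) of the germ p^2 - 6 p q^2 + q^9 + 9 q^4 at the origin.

The Hessian of f at 0 is [[2, 0], [0, 0]] with rank 1, so corank 1. A Groebner basis of the Jacobian ideal J(f) in C{p,q} is {p^4, -p/3 + q^2}; counting standard monomials gives mu = 8. Corank 1: A-series; mu = 8 gives A_8.

A8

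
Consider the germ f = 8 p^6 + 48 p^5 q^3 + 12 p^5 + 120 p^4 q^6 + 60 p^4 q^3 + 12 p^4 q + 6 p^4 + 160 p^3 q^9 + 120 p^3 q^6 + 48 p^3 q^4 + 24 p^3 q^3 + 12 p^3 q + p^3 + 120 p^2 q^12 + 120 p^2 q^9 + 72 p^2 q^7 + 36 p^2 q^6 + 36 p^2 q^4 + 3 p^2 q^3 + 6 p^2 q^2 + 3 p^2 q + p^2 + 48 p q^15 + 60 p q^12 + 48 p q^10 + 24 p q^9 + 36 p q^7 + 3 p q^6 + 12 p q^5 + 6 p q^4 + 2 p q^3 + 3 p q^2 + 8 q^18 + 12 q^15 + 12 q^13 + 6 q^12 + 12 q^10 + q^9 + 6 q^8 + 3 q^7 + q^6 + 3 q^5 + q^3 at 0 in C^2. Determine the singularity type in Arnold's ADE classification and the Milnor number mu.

Type A_2, Milnor number mu = 2.

The Hessian of f at 0 has rank 1. Corank 1: A-series; mu = 2 gives A_2.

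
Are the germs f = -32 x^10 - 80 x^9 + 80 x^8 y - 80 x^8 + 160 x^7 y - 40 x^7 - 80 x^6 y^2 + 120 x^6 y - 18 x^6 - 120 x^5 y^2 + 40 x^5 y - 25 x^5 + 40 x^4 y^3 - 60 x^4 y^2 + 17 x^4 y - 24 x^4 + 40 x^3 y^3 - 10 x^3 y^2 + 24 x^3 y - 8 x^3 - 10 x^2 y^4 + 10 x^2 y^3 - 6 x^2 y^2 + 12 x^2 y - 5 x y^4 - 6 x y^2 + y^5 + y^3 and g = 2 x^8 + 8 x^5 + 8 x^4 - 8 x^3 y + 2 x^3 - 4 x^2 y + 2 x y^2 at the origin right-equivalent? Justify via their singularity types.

No.

The Hessian of f at 0 is [[0, 0], [0, 0]] with rank 0, so corank 2. A Groebner basis of the Jacobian ideal J(f) in C{x,y} is {16*x^2*y + 32*x^2 - 32*x*y + y^4 - 4*y^3 + 8*y^2, x^3 - 3*x^2*y/2 - 3*x^2/2 + 3*x*y/2 + y^3/4 - 3*y^2/8, 2*x^2 + x*y^2 - 2*x*y - y^3/2 + y^2/2}; counting standard monomials gives mu = 8. Corank 2; j^3 = -(2*x - y)^3 is a perfect cube, so E-series; the 5-jet and mu = 8 give E_8. The Hessian of g at 0 is [[0, 0], [0, 0]] with rank 0, so corank 2. A Groebner basis of the Jacobian ideal J(g) in C{x,y} is {x^2*y^2 + x*y^2/2 - y^3/2, -4*x^2*y - x^2/4 + x*y^3 + 3*x*y^2 - 3*x*y/4 - 3*y^3/2 + y^2, -27*x^2*y/2 - 3*x^2/4 + 7*x*y^2 - 13*x*y/4 + y^4 - 3*y^3 + 4*y^2, x^3 + x^2/2 - x*y/2}; counting standard monomials gives mu = 9. Corank 2; j^3 = 2*x*(x - y)^2 has shape L^2 M (L != M), so D-series; mu = 9 gives D_9. f is E_8 but g is D_9, hence not right-equivalent.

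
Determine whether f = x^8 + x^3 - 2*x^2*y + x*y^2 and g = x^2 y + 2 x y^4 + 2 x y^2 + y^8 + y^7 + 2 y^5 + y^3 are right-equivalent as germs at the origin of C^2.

The Hessian of f at 0 has rank 0. Corank 2; j^3 = x*(x - y)^2 has shape L^2 M (L != M), so D-series; mu = 9 gives D_9. The Hessian of g at 0 has rank 0. Corank 2; j^3 = y*(x + y)^2 has shape L^2 M (L != M), so D-series; mu = 9 gives D_9. Both have type D_9, hence right-equivalent.

Yes.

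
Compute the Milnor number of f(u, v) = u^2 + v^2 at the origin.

1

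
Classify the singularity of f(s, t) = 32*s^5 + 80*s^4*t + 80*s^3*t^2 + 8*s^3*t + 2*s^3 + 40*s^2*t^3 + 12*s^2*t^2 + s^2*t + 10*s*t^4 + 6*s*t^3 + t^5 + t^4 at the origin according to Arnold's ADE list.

D_{5}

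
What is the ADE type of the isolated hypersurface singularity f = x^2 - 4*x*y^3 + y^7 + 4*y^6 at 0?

The Hessian of f at 0 has rank 1. Corank 1: A-series; mu = 6 gives A_6.

A_6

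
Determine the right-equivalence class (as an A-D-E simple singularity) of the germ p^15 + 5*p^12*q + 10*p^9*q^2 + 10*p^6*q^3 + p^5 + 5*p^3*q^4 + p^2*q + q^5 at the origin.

The Hessian of f at 0 is [[0, 0], [0, 0]] with rank 0, so corank 2. A Groebner basis of the Jacobian ideal J(f) in C{p,q} is {p^2/5 + q^4, p^3, p*q}; counting standard monomials gives mu = 6. Corank 2; j^3 = p^2*q has shape L^2 M (L != M), so D-series; mu = 6 gives D_6.

D6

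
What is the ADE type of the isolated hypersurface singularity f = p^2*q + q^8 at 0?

D9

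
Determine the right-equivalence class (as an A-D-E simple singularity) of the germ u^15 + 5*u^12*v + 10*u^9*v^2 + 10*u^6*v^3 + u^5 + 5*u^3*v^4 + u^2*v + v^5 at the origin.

The Hessian of f at 0 has rank 0. Corank 2; j^3 = u^2*v has shape L^2 M (L != M), so D-series; mu = 6 gives D_6.

D_6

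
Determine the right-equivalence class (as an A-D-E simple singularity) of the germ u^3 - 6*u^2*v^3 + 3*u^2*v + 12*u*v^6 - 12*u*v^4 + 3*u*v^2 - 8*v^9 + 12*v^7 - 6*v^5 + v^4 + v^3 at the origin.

E_{6}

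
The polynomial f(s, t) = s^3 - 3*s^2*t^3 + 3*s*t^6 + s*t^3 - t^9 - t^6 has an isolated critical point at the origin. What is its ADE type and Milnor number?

Type E_7, Milnor number mu = 7.

The Hessian of f at 0 is [[0, 0], [0, 0]] with rank 0, so corank 2. A Groebner basis of the Jacobian ideal J(f) in C{s,t} is {s^3, s*t^2, 3*s^2 + t^3}; counting standard monomials gives mu = 7. Corank 2; j^3 = s^3 is a perfect cube, so E-series; the 4-jet and mu = 7 give E_7.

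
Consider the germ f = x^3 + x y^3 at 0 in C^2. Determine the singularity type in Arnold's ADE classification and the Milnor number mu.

Type E_{7}, Milnor number mu = 7.

The Hessian of f at 0 has rank 0. Corank 2; j^3 = x^3 is a perfect cube, so E-series; the 4-jet and mu = 7 give E_7.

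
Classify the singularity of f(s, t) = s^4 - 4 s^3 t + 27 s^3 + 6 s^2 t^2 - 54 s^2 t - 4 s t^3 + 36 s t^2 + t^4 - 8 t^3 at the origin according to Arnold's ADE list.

The Hessian of f at 0 has rank 0. Corank 2; j^3 = (3*s - 2*t)^3 is a perfect cube, so E-series; the 4-jet and mu = 6 give E_6.

E_{6}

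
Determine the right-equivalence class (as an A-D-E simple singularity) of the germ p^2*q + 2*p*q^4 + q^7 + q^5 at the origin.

The Hessian of f at 0 is [[0, 0], [0, 0]] with rank 0, so corank 2. A Groebner basis of the Jacobian ideal J(f) in C{p,q} is {p*q + q^4, p*q^2, p^2 - 5*p*q}; counting standard monomials gives mu = 6. Corank 2; j^3 = p^2*q has shape L^2 M (L != M), so D-series; mu = 6 gives D_6.

D_6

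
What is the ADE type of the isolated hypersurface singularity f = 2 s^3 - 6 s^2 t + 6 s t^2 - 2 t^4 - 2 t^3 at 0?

The Hessian of f at 0 has rank 0. Corank 2; j^3 = 2*(s - t)^3 is a perfect cube, so E-series; the 4-jet and mu = 6 give E_6.

E6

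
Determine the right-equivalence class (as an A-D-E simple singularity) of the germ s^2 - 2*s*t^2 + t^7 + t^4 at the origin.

A_{6}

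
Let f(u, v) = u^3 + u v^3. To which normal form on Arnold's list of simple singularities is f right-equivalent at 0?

The Hessian of f at 0 is [[0, 0], [0, 0]] with rank 0, so corank 2. A Groebner basis of the Jacobian ideal J(f) in C{u,v} is {u^3, u*v^2, 3*u^2 + v^3}; counting standard monomials gives mu = 7. Corank 2; j^3 = u^3 is a perfect cube, so E-series; the 4-jet and mu = 7 give E_7.

E_{7}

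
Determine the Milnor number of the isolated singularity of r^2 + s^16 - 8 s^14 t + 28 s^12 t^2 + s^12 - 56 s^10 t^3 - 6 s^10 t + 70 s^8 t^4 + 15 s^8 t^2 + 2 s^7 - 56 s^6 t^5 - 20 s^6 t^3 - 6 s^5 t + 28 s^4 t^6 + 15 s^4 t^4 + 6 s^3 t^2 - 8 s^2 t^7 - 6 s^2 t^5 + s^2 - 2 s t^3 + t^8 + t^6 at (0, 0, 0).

The Hessian of f at 0 is [[2, 0, 0], [0, 0, 0], [0, 0, 2]] with rank 2, so corank 1. A Groebner basis of the Jacobian ideal J(f) in C{s,t,r} is {s^3, s^2*t, -s + t^3, r}; counting standard monomials gives mu = 7. Corank 1: A-series; mu = 7 gives A_7.

7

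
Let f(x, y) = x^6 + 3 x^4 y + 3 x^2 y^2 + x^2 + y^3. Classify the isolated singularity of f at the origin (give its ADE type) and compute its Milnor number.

Type A_{2}, Milnor number mu = 2.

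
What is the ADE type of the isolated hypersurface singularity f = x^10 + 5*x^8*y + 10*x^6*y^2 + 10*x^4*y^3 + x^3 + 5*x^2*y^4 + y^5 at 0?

The Hessian of f at 0 has rank 0. Corank 2; j^3 = x^3 is a perfect cube, so E-series; the 5-jet and mu = 8 give E_8.

E8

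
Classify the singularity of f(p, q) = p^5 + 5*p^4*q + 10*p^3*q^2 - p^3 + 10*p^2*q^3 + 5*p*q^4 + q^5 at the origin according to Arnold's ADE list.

E8

The Hessian of f at 0 has rank 0. Corank 2; j^3 = -p^3 is a perfect cube, so E-series; the 5-jet and mu = 8 give E_8.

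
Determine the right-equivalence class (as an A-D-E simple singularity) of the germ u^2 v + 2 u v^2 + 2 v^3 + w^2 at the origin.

The Hessian of f at 0 is [[0, 0, 0], [0, 0, 0], [0, 0, 2]] with rank 1, so corank 2. A Groebner basis of the Jacobian ideal J(f) in C{u,v,w} is {v^3, u^2 + 2*v^2, u*v + v^2, w}; counting standard monomials gives mu = 4. Corank 2; j^3 = v*(u^2 + 2*u*v + 2*v^2) splits into three distinct lines over C (the quadratic factor has nonzero discriminant), so D_4.

D_{4}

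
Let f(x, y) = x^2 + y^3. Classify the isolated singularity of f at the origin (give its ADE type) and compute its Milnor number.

The Hessian of f at 0 is [[2, 0], [0, 0]] with rank 1, so corank 1. A Groebner basis of the Jacobian ideal J(f) in C{x,y} is {y^2, x}; counting standard monomials gives mu = 2. Corank 1: A-series; mu = 2 gives A_2.

Type A2, Milnor number mu = 2.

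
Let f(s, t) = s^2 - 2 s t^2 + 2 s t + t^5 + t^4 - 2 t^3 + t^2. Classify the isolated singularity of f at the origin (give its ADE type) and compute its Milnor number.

Type A_{4}, Milnor number mu = 4.

The Hessian of f at 0 has rank 1. Corank 1: A-series; mu = 4 gives A_4.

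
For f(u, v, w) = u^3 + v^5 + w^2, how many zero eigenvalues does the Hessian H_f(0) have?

Hessian at 0 has rank 1.

2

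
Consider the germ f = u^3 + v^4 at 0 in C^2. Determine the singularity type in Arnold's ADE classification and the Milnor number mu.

Type E6, Milnor number mu = 6.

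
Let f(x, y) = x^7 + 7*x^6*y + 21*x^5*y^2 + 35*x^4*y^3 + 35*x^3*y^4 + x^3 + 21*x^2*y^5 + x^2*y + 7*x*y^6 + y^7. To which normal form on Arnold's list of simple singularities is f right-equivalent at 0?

D_8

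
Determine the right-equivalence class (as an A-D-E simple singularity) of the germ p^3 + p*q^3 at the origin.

E7

The Hessian of f at 0 is [[0, 0], [0, 0]] with rank 0, so corank 2. A Groebner basis of the Jacobian ideal J(f) in C{p,q} is {p^3, p*q^2, 3*p^2 + q^3}; counting standard monomials gives mu = 7. Corank 2; j^3 = p^3 is a perfect cube, so E-series; the 4-jet and mu = 7 give E_7.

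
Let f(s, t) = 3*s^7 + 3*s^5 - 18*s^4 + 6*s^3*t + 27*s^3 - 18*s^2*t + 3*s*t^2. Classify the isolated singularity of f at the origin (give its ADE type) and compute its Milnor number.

The Hessian of f at 0 is [[0, 0], [0, 0]] with rank 0, so corank 2. A Groebner basis of the Jacobian ideal J(f) in C{s,t} is {3888*s^2/47 + s*t^3 - 837*s*t^2/47 - 1377*s*t/47 + 234*t^3/47 + 27*t^2/47, 94041*s^2/188 - 14931*s*t^2/188 - 8505*s*t/47 + t^4 + 3915*t^3/188 + 891*t^2/188, s^3 - 3*s^2 + s*t, s^2*t - 567*s^2/188 - 63*s*t^2/188 + 48*s*t/47 + 7*t^3/188 - t^2/188}; counting standard monomials gives mu = 8. Corank 2; j^3 = 3*s*(3*s - t)^2 has shape L^2 M (L != M), so D-series; mu = 8 gives D_8.

Type D8, Milnor number mu = 8.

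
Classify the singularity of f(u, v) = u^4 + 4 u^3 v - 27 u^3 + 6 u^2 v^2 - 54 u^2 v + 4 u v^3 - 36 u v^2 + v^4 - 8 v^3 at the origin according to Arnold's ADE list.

The Hessian of f at 0 has rank 0. Corank 2; j^3 = -(3*u + 2*v)^3 is a perfect cube, so E-series; the 4-jet and mu = 6 give E_6.

E_6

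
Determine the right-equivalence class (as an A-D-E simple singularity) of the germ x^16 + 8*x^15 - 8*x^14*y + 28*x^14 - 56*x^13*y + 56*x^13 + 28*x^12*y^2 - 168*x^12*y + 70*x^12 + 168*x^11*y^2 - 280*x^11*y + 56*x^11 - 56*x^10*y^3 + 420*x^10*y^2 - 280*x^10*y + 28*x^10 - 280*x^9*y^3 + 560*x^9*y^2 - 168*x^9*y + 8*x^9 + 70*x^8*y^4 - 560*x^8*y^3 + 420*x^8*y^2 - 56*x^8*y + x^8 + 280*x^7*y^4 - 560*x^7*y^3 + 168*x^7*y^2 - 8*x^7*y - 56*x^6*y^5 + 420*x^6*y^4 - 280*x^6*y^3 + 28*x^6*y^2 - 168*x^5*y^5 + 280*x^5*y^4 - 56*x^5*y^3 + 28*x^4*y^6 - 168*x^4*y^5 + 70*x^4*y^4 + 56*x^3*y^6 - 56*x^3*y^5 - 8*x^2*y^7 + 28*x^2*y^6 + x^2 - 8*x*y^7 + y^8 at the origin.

The Hessian of f at 0 has rank 1. Corank 1: A-series; mu = 7 gives A_7.

A_7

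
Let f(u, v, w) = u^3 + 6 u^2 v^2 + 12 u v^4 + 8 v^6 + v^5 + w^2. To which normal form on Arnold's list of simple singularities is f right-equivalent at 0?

The Hessian of f at 0 has rank 1. Corank 2; j^3 = u^3 is a perfect cube, so E-series; the 5-jet and mu = 8 give E_8.

E_8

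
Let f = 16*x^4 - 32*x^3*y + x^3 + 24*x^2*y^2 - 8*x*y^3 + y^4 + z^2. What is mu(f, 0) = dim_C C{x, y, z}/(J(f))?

6

The Hessian of f at 0 has rank 1. Corank 2; j^3 = x^3 is a perfect cube, so E-series; the 4-jet and mu = 6 give E_6.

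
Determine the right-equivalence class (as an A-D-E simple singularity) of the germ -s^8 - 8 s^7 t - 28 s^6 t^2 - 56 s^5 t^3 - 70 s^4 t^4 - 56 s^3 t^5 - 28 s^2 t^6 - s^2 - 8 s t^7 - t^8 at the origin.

A7

The Hessian of f at 0 has rank 1. Corank 1: A-series; mu = 7 gives A_7.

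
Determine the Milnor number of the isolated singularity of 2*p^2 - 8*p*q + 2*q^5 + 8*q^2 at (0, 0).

The Hessian of f at 0 has rank 1. Corank 1: A-series; mu = 4 gives A_4.

4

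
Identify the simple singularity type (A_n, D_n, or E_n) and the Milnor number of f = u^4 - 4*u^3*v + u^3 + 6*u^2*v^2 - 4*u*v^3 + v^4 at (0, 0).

The Hessian of f at 0 has rank 0. Corank 2; j^3 = u^3 is a perfect cube, so E-series; the 4-jet and mu = 6 give E_6.

Type E_6, Milnor number mu = 6.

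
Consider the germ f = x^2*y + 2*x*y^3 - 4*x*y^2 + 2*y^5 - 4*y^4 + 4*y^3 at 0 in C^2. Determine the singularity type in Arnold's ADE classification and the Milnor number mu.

Type D_6, Milnor number mu = 6.

The Hessian of f at 0 is [[0, 0], [0, 0]] with rank 0, so corank 2. A Groebner basis of the Jacobian ideal J(f) in C{x,y} is {x^3 - 3*x^2 + 20*x*y - 28*y^2, x^2*y - x^2 + 8*x*y - 12*y^2, -x^2/4 + x*y^2 + 3*x*y - 5*y^2, x*y + y^3 - 2*y^2}; counting standard monomials gives mu = 6. Corank 2; j^3 = y*(x - 2*y)^2 has shape L^2 M (L != M), so D-series; mu = 6 gives D_6.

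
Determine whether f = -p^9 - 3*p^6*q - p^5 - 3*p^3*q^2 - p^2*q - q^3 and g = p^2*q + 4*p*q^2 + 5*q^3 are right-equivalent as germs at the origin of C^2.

Yes.

The Hessian of f at 0 has rank 0. Corank 2; j^3 = -q*(p^2 + q^2) splits into three distinct lines over C (the quadratic factor has nonzero discriminant), so D_4. The Hessian of g at 0 has rank 0. Corank 2; j^3 = q*(p^2 + 4*p*q + 5*q^2) splits into three distinct lines over C (the quadratic factor has nonzero discriminant), so D_4. Both have type D_4, hence right-equivalent.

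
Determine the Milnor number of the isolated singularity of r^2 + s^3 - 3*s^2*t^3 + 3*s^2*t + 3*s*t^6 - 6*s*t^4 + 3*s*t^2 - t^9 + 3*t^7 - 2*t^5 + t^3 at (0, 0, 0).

8

The Hessian of f at 0 has rank 1. Corank 2; j^3 = (s + t)^3 is a perfect cube, so E-series; the 5-jet and mu = 8 give E_8.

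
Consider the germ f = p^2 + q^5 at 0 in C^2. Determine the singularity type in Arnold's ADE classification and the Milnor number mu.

Type A_{4}, Milnor number mu = 4.

The Hessian of f at 0 has rank 1. Corank 1: A-series; mu = 4 gives A_4.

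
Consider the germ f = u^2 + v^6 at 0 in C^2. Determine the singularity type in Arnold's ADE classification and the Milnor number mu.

Type A5, Milnor number mu = 5.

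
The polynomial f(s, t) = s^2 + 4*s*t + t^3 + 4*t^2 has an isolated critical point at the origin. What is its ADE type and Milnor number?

Type A2, Milnor number mu = 2.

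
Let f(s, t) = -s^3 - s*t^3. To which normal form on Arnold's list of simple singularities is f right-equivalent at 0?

The Hessian of f at 0 is [[0, 0], [0, 0]] with rank 0, so corank 2. A Groebner basis of the Jacobian ideal J(f) in C{s,t} is {s^3, s*t^2, 3*s^2 + t^3}; counting standard monomials gives mu = 7. Corank 2; j^3 = -s^3 is a perfect cube, so E-series; the 4-jet and mu = 7 give E_7.

E_{7}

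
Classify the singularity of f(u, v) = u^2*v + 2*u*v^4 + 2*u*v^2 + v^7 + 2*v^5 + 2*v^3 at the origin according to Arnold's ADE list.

The Hessian of f at 0 has rank 0. Corank 2; j^3 = v*(u^2 + 2*u*v + 2*v^2) splits into three distinct lines over C (the quadratic factor has nonzero discriminant), so D_4.

D4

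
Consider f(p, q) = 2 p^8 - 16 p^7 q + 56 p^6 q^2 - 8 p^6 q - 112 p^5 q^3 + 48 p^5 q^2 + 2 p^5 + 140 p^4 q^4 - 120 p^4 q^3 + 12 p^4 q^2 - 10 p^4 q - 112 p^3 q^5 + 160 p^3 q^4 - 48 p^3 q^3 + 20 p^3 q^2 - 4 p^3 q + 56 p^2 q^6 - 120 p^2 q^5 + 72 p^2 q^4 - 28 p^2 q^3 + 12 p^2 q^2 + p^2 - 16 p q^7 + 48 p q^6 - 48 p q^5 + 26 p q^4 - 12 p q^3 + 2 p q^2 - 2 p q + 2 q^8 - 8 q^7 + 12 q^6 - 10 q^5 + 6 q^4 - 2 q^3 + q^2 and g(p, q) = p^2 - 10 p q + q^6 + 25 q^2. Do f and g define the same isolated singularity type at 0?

No.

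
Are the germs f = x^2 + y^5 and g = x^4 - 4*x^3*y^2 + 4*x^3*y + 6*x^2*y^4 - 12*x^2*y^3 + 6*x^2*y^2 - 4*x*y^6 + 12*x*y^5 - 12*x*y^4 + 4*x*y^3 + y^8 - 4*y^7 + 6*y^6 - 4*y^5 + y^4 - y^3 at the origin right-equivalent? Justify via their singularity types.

No.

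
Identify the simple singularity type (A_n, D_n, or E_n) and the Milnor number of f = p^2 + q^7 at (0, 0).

Type A_6, Milnor number mu = 6.

The Hessian of f at 0 has rank 1. Corank 1: A-series; mu = 6 gives A_6.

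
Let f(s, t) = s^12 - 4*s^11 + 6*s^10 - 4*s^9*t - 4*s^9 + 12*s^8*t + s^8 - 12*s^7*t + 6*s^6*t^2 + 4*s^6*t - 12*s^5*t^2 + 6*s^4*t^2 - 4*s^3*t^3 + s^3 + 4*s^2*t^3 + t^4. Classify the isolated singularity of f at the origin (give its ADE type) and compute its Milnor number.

The Hessian of f at 0 is [[0, 0], [0, 0]] with rank 0, so corank 2. A Groebner basis of the Jacobian ideal J(f) in C{s,t} is {t^3, s^2}; counting standard monomials gives mu = 6. Corank 2; j^3 = s^3 is a perfect cube, so E-series; the 4-jet and mu = 6 give E_6.

Type E_6, Milnor number mu = 6.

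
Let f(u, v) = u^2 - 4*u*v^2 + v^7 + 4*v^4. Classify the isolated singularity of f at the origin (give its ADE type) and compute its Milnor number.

Type A6, Milnor number mu = 6.

The Hessian of f at 0 is [[2, 0], [0, 0]] with rank 1, so corank 1. A Groebner basis of the Jacobian ideal J(f) in C{u,v} is {u^3, -u/2 + v^2}; counting standard monomials gives mu = 6. Corank 1: A-series; mu = 6 gives A_6.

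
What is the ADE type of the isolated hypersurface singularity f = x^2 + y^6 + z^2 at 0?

A5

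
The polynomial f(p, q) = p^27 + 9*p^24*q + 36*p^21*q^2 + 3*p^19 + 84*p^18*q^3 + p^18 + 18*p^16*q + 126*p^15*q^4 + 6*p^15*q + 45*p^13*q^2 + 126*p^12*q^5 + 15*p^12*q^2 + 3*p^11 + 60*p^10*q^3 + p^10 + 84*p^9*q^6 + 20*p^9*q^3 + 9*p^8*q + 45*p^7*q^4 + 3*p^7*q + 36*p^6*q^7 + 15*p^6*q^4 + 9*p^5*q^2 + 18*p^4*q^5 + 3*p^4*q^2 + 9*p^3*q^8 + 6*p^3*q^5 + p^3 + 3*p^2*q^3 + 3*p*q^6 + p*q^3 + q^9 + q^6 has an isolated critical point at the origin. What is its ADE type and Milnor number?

Type E_{7}, Milnor number mu = 7.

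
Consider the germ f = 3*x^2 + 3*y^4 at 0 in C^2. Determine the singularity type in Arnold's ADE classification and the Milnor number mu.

Type A3, Milnor number mu = 3.

The Hessian of f at 0 has rank 1. Corank 1: A-series; mu = 3 gives A_3.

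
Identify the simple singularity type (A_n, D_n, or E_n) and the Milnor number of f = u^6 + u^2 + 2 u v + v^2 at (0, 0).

Type A_{5}, Milnor number mu = 5.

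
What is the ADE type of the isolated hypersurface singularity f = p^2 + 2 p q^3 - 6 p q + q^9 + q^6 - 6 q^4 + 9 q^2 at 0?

The Hessian of f at 0 is [[2, -6], [-6, 18]] with rank 1, so corank 1. A Groebner basis of the Jacobian ideal J(f) in C{p,q} is {p^2*q^2 + 6*p^2 - 27*p*q + 27*q^2, p^3 - 9*p^2*q + 27*p*q^2 + 27*p - 81*q, p + q^3 - 3*q}; counting standard monomials gives mu = 8. Corank 1: A-series; mu = 8 gives A_8.

A_8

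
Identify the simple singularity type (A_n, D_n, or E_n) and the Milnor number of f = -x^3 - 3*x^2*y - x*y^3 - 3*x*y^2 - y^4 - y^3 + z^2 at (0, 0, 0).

Type E_{7}, Milnor number mu = 7.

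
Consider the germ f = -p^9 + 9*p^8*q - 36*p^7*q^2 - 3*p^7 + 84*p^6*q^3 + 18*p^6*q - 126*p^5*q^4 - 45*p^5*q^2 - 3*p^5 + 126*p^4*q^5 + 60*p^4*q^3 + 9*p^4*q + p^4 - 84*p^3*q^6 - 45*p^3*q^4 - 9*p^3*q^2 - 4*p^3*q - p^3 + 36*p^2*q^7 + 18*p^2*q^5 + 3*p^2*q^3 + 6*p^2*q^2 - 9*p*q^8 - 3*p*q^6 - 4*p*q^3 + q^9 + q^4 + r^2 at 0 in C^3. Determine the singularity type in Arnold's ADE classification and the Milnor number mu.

Type E_{6}, Milnor number mu = 6.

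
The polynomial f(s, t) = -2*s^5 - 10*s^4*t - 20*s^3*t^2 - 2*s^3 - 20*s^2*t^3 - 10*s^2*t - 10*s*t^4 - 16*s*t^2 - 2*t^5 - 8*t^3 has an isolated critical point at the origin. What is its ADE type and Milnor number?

The Hessian of f at 0 has rank 0. Corank 2; j^3 = -2*(s + t)*(s + 2*t)^2 has shape L^2 M (L != M), so D-series; mu = 6 gives D_6.

Type D6, Milnor number mu = 6.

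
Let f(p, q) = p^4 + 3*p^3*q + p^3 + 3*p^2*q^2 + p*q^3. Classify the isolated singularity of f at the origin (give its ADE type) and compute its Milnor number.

Type E7, Milnor number mu = 7.

The Hessian of f at 0 has rank 0. Corank 2; j^3 = p^3 is a perfect cube, so E-series; the 4-jet and mu = 7 give E_7.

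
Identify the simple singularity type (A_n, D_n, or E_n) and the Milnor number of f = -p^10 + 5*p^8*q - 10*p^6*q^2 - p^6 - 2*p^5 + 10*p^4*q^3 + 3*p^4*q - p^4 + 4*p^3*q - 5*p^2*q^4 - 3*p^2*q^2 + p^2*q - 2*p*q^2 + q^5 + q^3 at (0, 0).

Type D_6, Milnor number mu = 6.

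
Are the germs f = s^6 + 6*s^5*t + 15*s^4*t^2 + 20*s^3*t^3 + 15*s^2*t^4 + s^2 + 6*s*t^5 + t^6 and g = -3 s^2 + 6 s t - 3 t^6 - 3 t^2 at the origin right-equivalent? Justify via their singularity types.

Yes.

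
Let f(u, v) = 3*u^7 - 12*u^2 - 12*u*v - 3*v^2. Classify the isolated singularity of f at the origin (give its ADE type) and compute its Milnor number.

The Hessian of f at 0 has rank 1. Corank 1: A-series; mu = 6 gives A_6.

Type A6, Milnor number mu = 6.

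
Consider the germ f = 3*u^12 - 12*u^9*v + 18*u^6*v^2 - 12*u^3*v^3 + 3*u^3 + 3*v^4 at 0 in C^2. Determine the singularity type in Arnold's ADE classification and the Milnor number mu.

The Hessian of f at 0 is [[0, 0], [0, 0]] with rank 0, so corank 2. A Groebner basis of the Jacobian ideal J(f) in C{u,v} is {v^3, u^2}; counting standard monomials gives mu = 6. Corank 2; j^3 = 3*u^3 is a perfect cube, so E-series; the 4-jet and mu = 6 give E_6.

Type E_{6}, Milnor number mu = 6.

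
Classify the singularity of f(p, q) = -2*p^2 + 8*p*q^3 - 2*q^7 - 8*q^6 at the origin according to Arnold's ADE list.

A6

The Hessian of f at 0 has rank 1. Corank 1: A-series; mu = 6 gives A_6.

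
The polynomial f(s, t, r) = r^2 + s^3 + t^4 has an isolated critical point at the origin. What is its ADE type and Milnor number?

The Hessian of f at 0 is [[0, 0, 0], [0, 0, 0], [0, 0, 2]] with rank 1, so corank 2. A Groebner basis of the Jacobian ideal J(f) in C{s,t,r} is {t^3, s^2, r}; counting standard monomials gives mu = 6. Corank 2; j^3 = s^3 is a perfect cube, so E-series; the 4-jet and mu = 6 give E_6.

Type E_{6}, Milnor number mu = 6.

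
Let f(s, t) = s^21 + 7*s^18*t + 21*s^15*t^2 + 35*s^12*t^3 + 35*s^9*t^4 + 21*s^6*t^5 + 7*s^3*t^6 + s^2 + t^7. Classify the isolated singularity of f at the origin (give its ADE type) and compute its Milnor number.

The Hessian of f at 0 has rank 1. Corank 1: A-series; mu = 6 gives A_6.

Type A_{6}, Milnor number mu = 6.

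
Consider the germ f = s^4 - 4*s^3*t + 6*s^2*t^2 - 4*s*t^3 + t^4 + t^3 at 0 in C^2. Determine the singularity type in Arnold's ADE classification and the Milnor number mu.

Type E_6, Milnor number mu = 6.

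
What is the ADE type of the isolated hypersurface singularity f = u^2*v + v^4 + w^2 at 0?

D_5

The Hessian of f at 0 is [[0, 0, 0], [0, 0, 0], [0, 0, 2]] with rank 1, so corank 2. A Groebner basis of the Jacobian ideal J(f) in C{u,v,w} is {u^3, u^2/4 + v^3, u*v, w}; counting standard monomials gives mu = 5. Corank 2; j^3 = u^2*v has shape L^2 M (L != M), so D-series; mu = 5 gives D_5.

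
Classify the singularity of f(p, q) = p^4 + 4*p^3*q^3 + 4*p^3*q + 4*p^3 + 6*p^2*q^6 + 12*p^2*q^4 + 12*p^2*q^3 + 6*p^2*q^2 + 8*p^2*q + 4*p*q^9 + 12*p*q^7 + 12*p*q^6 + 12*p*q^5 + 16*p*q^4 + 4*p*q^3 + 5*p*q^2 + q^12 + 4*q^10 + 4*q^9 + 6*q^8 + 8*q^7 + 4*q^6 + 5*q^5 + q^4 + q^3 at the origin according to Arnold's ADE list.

The Hessian of f at 0 is [[0, 0], [0, 0]] with rank 0, so corank 2. A Groebner basis of the Jacobian ideal J(f) in C{p,q} is {p*q^2 + 2*p*q + q^2, -4*p*q + q^3 - 2*q^2, p^2 + 3*p*q/2 + q^2/2}; counting standard monomials gives mu = 5. Corank 2; j^3 = (p + q)*(2*p + q)^2 has shape L^2 M (L != M), so D-series; mu = 5 gives D_5.

D_5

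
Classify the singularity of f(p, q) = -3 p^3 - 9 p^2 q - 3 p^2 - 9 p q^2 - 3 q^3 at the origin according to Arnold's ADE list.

A_{2}

The Hessian of f at 0 is [[-6, 0], [0, 0]] with rank 1, so corank 1. A Groebner basis of the Jacobian ideal J(f) in C{p,q} is {q^2, p}; counting standard monomials gives mu = 2. Corank 1: A-series; mu = 2 gives A_2.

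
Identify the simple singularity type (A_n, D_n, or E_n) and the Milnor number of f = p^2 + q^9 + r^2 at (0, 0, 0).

Type A_8, Milnor number mu = 8.

The Hessian of f at 0 has rank 2. Corank 1: A-series; mu = 8 gives A_8.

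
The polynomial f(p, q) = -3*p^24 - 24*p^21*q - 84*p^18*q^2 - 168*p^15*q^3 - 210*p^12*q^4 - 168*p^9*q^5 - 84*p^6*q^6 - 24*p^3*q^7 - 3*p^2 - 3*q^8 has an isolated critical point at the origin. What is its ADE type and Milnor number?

The Hessian of f at 0 has rank 1. Corank 1: A-series; mu = 7 gives A_7.

Type A7, Milnor number mu = 7.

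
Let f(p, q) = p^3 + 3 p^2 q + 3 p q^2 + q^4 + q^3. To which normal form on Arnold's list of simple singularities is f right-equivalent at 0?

E_{6}

The Hessian of f at 0 has rank 0. Corank 2; j^3 = (p + q)^3 is a perfect cube, so E-series; the 4-jet and mu = 6 give E_6.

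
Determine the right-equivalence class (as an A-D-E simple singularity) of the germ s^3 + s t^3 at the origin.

E_{7}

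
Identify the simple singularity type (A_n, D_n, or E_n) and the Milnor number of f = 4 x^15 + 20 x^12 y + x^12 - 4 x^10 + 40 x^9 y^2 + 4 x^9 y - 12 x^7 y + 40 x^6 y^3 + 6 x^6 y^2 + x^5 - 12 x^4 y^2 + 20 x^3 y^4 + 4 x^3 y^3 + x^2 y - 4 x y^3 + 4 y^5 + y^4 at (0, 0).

Type D5, Milnor number mu = 5.

The Hessian of f at 0 has rank 0. Corank 2; j^3 = x^2*y has shape L^2 M (L != M), so D-series; mu = 5 gives D_5.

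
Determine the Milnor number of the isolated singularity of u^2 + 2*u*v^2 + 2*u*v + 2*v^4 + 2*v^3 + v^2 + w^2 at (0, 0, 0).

3

The Hessian of f at 0 has rank 2. Corank 1: A-series; mu = 3 gives A_3.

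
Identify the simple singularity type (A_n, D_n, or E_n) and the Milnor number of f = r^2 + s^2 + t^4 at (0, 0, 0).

The Hessian of f at 0 is [[2, 0, 0], [0, 0, 0], [0, 0, 2]] with rank 2, so corank 1. A Groebner basis of the Jacobian ideal J(f) in C{s,t,r} is {t^3, s, r}; counting standard monomials gives mu = 3. Corank 1: A-series; mu = 3 gives A_3.

Type A_{3}, Milnor number mu = 3.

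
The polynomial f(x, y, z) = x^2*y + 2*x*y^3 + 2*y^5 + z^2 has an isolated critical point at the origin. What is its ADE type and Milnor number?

Type D_{6}, Milnor number mu = 6.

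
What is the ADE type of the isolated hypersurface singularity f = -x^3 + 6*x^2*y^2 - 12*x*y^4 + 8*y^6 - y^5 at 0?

The Hessian of f at 0 has rank 0. Corank 2; j^3 = -x^3 is a perfect cube, so E-series; the 5-jet and mu = 8 give E_8.

E8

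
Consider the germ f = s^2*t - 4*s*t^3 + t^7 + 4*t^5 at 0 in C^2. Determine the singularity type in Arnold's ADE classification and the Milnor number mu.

The Hessian of f at 0 is [[0, 0], [0, 0]] with rank 0, so corank 2. A Groebner basis of the Jacobian ideal J(f) in C{s,t} is {s^2*t^2 + 4*s^2/7 - 8*s*t^2/7, s^3 + 8*s^2/7 - 16*s*t^2/7, -s*t/2 + t^3}; counting standard monomials gives mu = 8. Corank 2; j^3 = s^2*t has shape L^2 M (L != M), so D-series; mu = 8 gives D_8.

Type D_8, Milnor number mu = 8.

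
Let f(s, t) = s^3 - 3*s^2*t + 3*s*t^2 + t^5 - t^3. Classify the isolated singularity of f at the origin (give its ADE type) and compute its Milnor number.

Type E_{8}, Milnor number mu = 8.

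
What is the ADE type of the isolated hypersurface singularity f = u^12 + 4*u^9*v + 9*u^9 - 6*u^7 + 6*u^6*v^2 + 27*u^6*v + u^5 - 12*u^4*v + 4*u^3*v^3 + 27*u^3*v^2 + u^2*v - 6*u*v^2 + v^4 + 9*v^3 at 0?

D5

The Hessian of f at 0 is [[0, 0], [0, 0]] with rank 0, so corank 2. A Groebner basis of the Jacobian ideal J(f) in C{u,v} is {u^3 + 27*u^2/4 - 243*v^2/4, u^2/4 + v^3 - 9*v^2/4, u*v - 3*v^2}; counting standard monomials gives mu = 5. Corank 2; j^3 = v*(u - 3*v)^2 has shape L^2 M (L != M), so D-series; mu = 5 gives D_5.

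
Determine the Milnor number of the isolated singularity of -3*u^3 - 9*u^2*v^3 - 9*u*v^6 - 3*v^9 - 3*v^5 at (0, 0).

The Hessian of f at 0 has rank 0. Corank 2; j^3 = -3*u^3 is a perfect cube, so E-series; the 5-jet and mu = 8 give E_8.

8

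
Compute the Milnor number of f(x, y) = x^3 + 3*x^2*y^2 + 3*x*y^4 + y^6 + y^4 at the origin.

6

The Hessian of f at 0 has rank 0. Corank 2; j^3 = x^3 is a perfect cube, so E-series; the 4-jet and mu = 6 give E_6.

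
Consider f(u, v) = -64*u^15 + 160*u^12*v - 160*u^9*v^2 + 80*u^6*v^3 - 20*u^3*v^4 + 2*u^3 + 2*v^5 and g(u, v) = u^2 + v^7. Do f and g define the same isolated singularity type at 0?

No.

The Hessian of f at 0 has rank 0. Corank 2; j^3 = 2*u^3 is a perfect cube, so E-series; the 5-jet and mu = 8 give E_8. The Hessian of g at 0 has rank 1. Corank 1: A-series; mu = 6 gives A_6. f is E_8 but g is A_6, hence not right-equivalent.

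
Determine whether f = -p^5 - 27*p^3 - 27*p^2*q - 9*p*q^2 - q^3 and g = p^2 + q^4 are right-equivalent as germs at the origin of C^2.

The Hessian of f at 0 has rank 0. Corank 2; j^3 = -(3*p + q)^3 is a perfect cube, so E-series; the 5-jet and mu = 8 give E_8. The Hessian of g at 0 has rank 1. Corank 1: A-series; mu = 3 gives A_3. f is E_8 but g is A_3, hence not right-equivalent.

No.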